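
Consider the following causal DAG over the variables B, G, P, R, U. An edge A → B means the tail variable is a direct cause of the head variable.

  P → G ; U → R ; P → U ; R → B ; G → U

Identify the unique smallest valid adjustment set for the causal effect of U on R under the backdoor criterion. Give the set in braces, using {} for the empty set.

Variables eligible for adjustment (non-descendants of U, excluding U and R): {G, P}.
Backdoor paths from U to R:
  (none)
With no backdoor paths the empty set already satisfies the criterion, and it is trivially minimal.

{}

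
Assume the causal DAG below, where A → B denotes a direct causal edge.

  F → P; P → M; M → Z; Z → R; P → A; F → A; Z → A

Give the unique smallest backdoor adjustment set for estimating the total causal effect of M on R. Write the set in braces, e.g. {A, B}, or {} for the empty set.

{}

Variables eligible for adjustment (non-descendants of M, excluding M and R): {F, P}.
Backdoor paths from M to R:
  P1: M <- P <- F -> A <- Z -> R
  P2: M <- P -> A <- Z -> R
Each backdoor path contains an unconditioned collider, so every path is already blocked with the empty conditioning set:
  P1: blocked at collider A (neither it nor any descendant is in the conditioning set).
  P2: blocked at collider A (neither it nor any descendant is in the conditioning set).
The empty set is therefore the unique smallest valid set.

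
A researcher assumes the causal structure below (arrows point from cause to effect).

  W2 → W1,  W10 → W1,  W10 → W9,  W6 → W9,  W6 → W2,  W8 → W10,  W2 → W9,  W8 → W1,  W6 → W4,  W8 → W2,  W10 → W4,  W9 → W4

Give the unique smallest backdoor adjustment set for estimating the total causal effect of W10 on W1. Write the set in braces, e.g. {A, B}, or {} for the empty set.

{W8}

Variables eligible for adjustment (non-descendants of W10, excluding W10 and W1): {W2, W6, W8}.
Backdoor paths from W10 to W1:
  P1: W10 <- W8 -> W2 -> W1
  P2: W10 <- W8 -> W1
The empty set is not sufficient: P1 (W10 <- W8 -> W2 -> W1) has no collider blocking it and no conditioned non-collider, so it is open.
Try {W8}:
  P1: blocked at fork node W8 ∈ conditioning set.
  P2: blocked at fork node W8 ∈ conditioning set.
{W8} contains no descendant of W10 and blocks every backdoor path.
No other singleton works — e.g. {W6} leaves P1 open — so {W8} is the unique smallest valid adjustment set.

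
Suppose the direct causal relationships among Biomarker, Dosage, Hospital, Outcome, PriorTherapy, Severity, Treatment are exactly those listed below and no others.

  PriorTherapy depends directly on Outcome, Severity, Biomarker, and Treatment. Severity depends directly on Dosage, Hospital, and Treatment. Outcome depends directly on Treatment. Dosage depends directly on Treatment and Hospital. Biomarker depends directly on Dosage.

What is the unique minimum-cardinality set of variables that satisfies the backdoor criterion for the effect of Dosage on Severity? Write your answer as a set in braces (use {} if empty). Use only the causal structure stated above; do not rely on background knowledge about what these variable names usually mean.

{Hospital, Treatment}

Variables eligible for adjustment (non-descendants of Dosage, excluding Dosage and Severity): {Hospital, Outcome, Treatment}.
Backdoor paths from Dosage to Severity:
  P1: Dosage <- Treatment -> Severity
  P2: Dosage <- Treatment -> Outcome -> PriorTherapy <- Severity
  P3: Dosage <- Treatment -> PriorTherapy <- Severity
  P4: Dosage <- Hospital -> Severity
The empty set is not sufficient: P1 (Dosage <- Treatment -> Severity) has no collider blocking it and no conditioned non-collider, so it is open.
Try {Hospital, Treatment}:
  P1: blocked at fork node Treatment ∈ conditioning set.
  P2: blocked at fork node Treatment ∈ conditioning set.
  P3: blocked at fork node Treatment ∈ conditioning set.
  P4: blocked at fork node Hospital ∈ conditioning set.
{Hospital, Treatment} contains no descendant of Dosage and blocks every backdoor path.
Every element of {Hospital, Treatment} is needed (dropping Hospital leaves P4 open; dropping Treatment leaves P1 open), so no proper subset is valid.
Among all size-2 subsets of the eligible variables, only {Hospital, Treatment} blocks every backdoor path, so it is the unique smallest valid adjustment set.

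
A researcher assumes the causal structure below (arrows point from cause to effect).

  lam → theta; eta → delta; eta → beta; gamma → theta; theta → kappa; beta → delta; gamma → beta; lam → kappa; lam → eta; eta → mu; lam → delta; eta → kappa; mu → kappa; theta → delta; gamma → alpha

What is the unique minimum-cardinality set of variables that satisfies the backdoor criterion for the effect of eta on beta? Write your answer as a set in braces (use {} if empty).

{}

Variables eligible for adjustment (non-descendants of eta, excluding eta and beta): {alpha, gamma, lam, theta}.
Backdoor paths from eta to beta:
  P1: eta <- lam -> theta <- gamma -> beta
  P2: eta <- lam -> theta -> delta <- beta
  P3: eta <- lam -> delta <- theta <- gamma -> beta
  P4: eta <- lam -> delta <- beta
  P5: eta <- lam -> kappa <- theta <- gamma -> beta
  P6: eta <- lam -> kappa <- theta -> delta <- beta
Each backdoor path contains an unconditioned collider, so every path is already blocked with the empty conditioning set:
  P1: blocked at collider theta (neither it nor any descendant is in the conditioning set).
  P2: blocked at collider delta (neither it nor any descendant is in the conditioning set).
  P3: blocked at collider delta (neither it nor any descendant is in the conditioning set).
  P4: blocked at collider delta (neither it nor any descendant is in the conditioning set).
  P5: blocked at collider kappa (neither it nor any descendant is in the conditioning set).
  P6: blocked at collider kappa (neither it nor any descendant is in the conditioning set).
The empty set is therefore the unique smallest valid set.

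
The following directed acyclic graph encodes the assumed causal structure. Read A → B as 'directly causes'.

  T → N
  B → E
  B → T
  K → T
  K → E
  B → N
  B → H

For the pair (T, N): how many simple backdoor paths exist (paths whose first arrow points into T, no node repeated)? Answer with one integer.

2

A backdoor path from T to N is any simple undirected path whose first edge points into T (i.e. leaves T via a parent).
Parents of T: {B, K}.
Enumerating:
  P1: T <- B -> N
  P2: T <- K -> E <- B -> N
That exhausts the simple backdoor paths. Count: 2.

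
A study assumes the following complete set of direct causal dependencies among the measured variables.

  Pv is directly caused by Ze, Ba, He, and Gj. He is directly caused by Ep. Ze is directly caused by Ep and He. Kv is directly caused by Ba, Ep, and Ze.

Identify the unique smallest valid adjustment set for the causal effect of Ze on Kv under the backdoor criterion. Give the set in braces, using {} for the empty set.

Variables eligible for adjustment (non-descendants of Ze, excluding Ze and Kv): {Ba, Ep, Gj, He}.
Backdoor paths from Ze to Kv:
  P1: Ze <- Ep -> He -> Pv <- Ba -> Kv
  P2: Ze <- Ep -> Kv
  P3: Ze <- He <- Ep -> Kv
  P4: Ze <- He -> Pv <- Ba -> Kv
The empty set is not sufficient: P2 (Ze <- Ep -> Kv) has no collider blocking it and no conditioned non-collider, so it is open.
Try {Ep}:
  P1: blocked at fork node Ep ∈ conditioning set.
  P2: blocked at fork node Ep ∈ conditioning set.
  P3: blocked at fork node Ep ∈ conditioning set.
  P4: blocked at collider Pv (neither it nor any descendant is in the conditioning set).
{Ep} contains no descendant of Ze and blocks every backdoor path.
No other singleton works — e.g. {Gj} leaves P2 open — so {Ep} is the unique smallest valid adjustment set.

{Ep}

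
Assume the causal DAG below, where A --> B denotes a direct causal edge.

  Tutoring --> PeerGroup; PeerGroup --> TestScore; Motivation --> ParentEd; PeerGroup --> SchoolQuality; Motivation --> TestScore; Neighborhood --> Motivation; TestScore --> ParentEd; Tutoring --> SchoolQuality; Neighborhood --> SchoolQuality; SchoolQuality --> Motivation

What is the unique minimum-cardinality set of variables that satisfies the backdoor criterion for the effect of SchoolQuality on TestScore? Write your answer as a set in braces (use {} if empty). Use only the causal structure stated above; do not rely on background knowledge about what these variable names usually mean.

Variables eligible for adjustment (non-descendants of SchoolQuality, excluding SchoolQuality and TestScore): {Neighborhood, PeerGroup, Tutoring}.
Backdoor paths from SchoolQuality to TestScore:
  P1: SchoolQuality <- Neighborhood -> Motivation -> TestScore
  P2: SchoolQuality <- Neighborhood -> Motivation -> ParentEd <- TestScore
  P3: SchoolQuality <- Tutoring -> PeerGroup -> TestScore
  P4: SchoolQuality <- PeerGroup -> TestScore
The empty set is not sufficient: P1 (SchoolQuality <- Neighborhood -> Motivation -> TestScore) has no collider blocking it and no conditioned non-collider, so it is open.
Try {Neighborhood, PeerGroup}:
  P1: blocked at fork node Neighborhood ∈ conditioning set.
  P2: blocked at fork node Neighborhood ∈ conditioning set.
  P3: blocked at chain node PeerGroup ∈ conditioning set.
  P4: blocked at fork node PeerGroup ∈ conditioning set.
{Neighborhood, PeerGroup} contains no descendant of SchoolQuality and blocks every backdoor path.
Every element of {Neighborhood, PeerGroup} is needed (dropping Neighborhood leaves P1 open; dropping PeerGroup leaves P3 open), so no proper subset is valid.
Among all size-2 subsets of the eligible variables, only {Neighborhood, PeerGroup} blocks every backdoor path, so it is the unique smallest valid adjustment set.

{Neighborhood, PeerGroup}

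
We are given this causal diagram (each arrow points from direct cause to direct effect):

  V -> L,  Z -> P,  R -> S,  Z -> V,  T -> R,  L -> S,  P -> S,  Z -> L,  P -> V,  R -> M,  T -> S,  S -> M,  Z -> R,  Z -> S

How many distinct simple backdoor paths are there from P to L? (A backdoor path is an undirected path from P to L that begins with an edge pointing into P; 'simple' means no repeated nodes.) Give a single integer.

A backdoor path from P to L is any simple undirected path whose first edge points into P (i.e. leaves P via a parent).
Parents of P: {Z}.
Enumerating:
  P1: P <- Z -> V -> L
  P2: P <- Z -> R <- T -> S <- L
  P3: P <- Z -> R -> S <- L
  P4: P <- Z -> R -> M <- S <- L
  P5: P <- Z -> L
  P6: P <- Z -> S <- L
That exhausts the simple backdoor paths. Count: 6.

6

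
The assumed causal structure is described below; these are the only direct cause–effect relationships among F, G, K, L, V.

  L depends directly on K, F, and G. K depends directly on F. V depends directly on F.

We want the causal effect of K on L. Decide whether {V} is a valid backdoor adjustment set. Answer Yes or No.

No

Backdoor paths from K to L (paths whose first edge points into K):
  P1: K <- F -> L
Condition 1 (no descendant of K in the set): holds — descendants of K are {L}; none are in {V}.
Condition 2 (every backdoor path blocked by {V}):
  P1: open — no interior node is in the conditioning set.
{V} does not satisfy the backdoor criterion.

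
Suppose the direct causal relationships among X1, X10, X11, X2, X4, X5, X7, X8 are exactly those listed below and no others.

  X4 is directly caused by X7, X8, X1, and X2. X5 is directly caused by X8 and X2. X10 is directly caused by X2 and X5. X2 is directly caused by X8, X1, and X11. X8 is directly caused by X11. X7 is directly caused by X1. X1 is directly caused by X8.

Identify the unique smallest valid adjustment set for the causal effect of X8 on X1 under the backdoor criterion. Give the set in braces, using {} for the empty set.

{}

Variables eligible for adjustment (non-descendants of X8, excluding X8 and X1): {X11}.
Backdoor paths from X8 to X1:
  P1: X8 <- X11 -> X2 <- X1
  P2: X8 <- X11 -> X2 -> X4 <- X1
  P3: X8 <- X11 -> X2 -> X4 <- X7 <- X1
Each backdoor path contains an unconditioned collider, so every path is already blocked with the empty conditioning set:
  P1: blocked at collider X2 (neither it nor any descendant is in the conditioning set).
  P2: blocked at collider X4 (neither it nor any descendant is in the conditioning set).
  P3: blocked at collider X4 (neither it nor any descendant is in the conditioning set).
The empty set is therefore the unique smallest valid set.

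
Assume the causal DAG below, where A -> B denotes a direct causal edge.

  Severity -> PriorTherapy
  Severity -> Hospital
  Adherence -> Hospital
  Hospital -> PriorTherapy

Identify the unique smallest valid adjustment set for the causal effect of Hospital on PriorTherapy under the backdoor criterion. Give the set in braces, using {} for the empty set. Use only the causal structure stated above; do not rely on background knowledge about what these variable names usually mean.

{Severity}

Variables eligible for adjustment (non-descendants of Hospital, excluding Hospital and PriorTherapy): {Adherence, Severity}.
Backdoor paths from Hospital to PriorTherapy:
  P1: Hospital <- Severity -> PriorTherapy
The empty set is not sufficient: P1 (Hospital <- Severity -> PriorTherapy) has no collider blocking it and no conditioned non-collider, so it is open.
Try {Severity}:
  P1: blocked at fork node Severity ∈ conditioning set.
{Severity} contains no descendant of Hospital and blocks every backdoor path.
No other singleton works — e.g. {Adherence} leaves P1 open — so {Severity} is the unique smallest valid adjustment set.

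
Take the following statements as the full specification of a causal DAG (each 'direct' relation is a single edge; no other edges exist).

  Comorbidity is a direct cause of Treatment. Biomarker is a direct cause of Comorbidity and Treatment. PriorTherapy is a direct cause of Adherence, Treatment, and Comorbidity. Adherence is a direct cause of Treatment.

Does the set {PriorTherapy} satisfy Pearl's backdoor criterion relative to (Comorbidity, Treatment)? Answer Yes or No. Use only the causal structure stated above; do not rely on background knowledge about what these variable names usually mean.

Backdoor paths from Comorbidity to Treatment (paths whose first edge points into Comorbidity):
  P1: Comorbidity <- Biomarker -> Treatment
  P2: Comorbidity <- PriorTherapy -> Adherence -> Treatment
  P3: Comorbidity <- PriorTherapy -> Treatment
Condition 1 (no descendant of Comorbidity in the set): holds — descendants of Comorbidity are {Treatment}; none are in {PriorTherapy}.
Condition 2 (every backdoor path blocked by {PriorTherapy}):
  P1: open — no interior node is in the conditioning set.
  P2: blocked at fork node PriorTherapy ∈ conditioning set.
  P3: blocked at fork node PriorTherapy ∈ conditioning set.
{PriorTherapy} does not satisfy the backdoor criterion.

No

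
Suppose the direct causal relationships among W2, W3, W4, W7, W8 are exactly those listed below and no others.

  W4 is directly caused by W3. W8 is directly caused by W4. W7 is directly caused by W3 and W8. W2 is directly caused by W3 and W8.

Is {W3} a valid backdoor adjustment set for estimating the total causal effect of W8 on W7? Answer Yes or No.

Yes

Backdoor paths from W8 to W7 (paths whose first edge points into W8):
  P1: W8 <- W4 <- W3 -> W7
Condition 1 (no descendant of W8 in the set): holds — descendants of W8 are {W2, W7}; none are in {W3}.
Condition 2 (every backdoor path blocked by {W3}):
  P1: blocked at fork node W3 ∈ conditioning set.
{W3} satisfies the backdoor criterion.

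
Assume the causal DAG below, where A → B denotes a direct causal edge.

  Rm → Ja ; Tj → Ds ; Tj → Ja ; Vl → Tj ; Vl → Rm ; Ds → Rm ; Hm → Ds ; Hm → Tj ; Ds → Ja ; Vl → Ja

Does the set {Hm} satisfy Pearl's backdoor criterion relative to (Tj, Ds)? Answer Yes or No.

Backdoor paths from Tj to Ds (paths whose first edge points into Tj):
  P1: Tj <- Hm -> Ds
  P2: Tj <- Vl -> Rm <- Ds
  P3: Tj <- Vl -> Rm -> Ja <- Ds
  P4: Tj <- Vl -> Ja <- Ds
  P5: Tj <- Vl -> Ja <- Rm <- Ds
Condition 1 (no descendant of Tj in the set): holds — descendants of Tj are {Ds, Ja, Rm}; none are in {Hm}.
Condition 2 (every backdoor path blocked by {Hm}):
  P1: blocked at fork node Hm ∈ conditioning set.
  P2: blocked at collider Rm (neither it nor any descendant is in the conditioning set).
  P3: blocked at collider Ja (neither it nor any descendant is in the conditioning set).
  P4: blocked at collider Ja (neither it nor any descendant is in the conditioning set).
  P5: blocked at collider Ja (neither it nor any descendant is in the conditioning set).
{Hm} satisfies the backdoor criterion.

Yes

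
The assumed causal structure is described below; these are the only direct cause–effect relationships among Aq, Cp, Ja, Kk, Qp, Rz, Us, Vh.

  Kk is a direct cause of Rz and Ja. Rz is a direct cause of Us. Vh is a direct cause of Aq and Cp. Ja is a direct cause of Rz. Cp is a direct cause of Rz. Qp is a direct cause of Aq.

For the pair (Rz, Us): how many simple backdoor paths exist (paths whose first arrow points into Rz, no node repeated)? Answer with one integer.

0

A backdoor path from Rz to Us is any simple undirected path whose first edge points into Rz (i.e. leaves Rz via a parent).
Parents of Rz: {Cp, Ja, Kk}.
No simple path from any parent of Rz reaches Us without revisiting Rz, so there are no backdoor paths.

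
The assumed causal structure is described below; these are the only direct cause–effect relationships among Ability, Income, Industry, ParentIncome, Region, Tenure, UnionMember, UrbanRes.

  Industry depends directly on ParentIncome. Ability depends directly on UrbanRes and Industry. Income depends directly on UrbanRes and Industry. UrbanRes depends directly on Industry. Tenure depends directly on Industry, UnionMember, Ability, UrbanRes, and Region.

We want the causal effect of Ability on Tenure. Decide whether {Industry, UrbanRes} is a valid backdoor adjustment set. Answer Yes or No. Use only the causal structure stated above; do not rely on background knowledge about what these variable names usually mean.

Backdoor paths from Ability to Tenure (paths whose first edge points into Ability):
  P1: Ability <- Industry -> UrbanRes -> Tenure
  P2: Ability <- Industry -> Income <- UrbanRes -> Tenure
  P3: Ability <- Industry -> Tenure
  P4: Ability <- UrbanRes <- Industry -> Tenure
  P5: Ability <- UrbanRes -> Income <- Industry -> Tenure
  P6: Ability <- UrbanRes -> Tenure
Condition 1 (no descendant of Ability in the set): holds — descendants of Ability are {Tenure}; none are in {Industry, UrbanRes}.
Condition 2 (every backdoor path blocked by {Industry, UrbanRes}):
  P1: blocked at fork node Industry ∈ conditioning set.
  P2: blocked at fork node Industry ∈ conditioning set.
  P3: blocked at fork node Industry ∈ conditioning set.
  P4: blocked at chain node UrbanRes ∈ conditioning set.
  P5: blocked at fork node UrbanRes ∈ conditioning set.
  P6: blocked at fork node UrbanRes ∈ conditioning set.
{Industry, UrbanRes} satisfies the backdoor criterion.

Yes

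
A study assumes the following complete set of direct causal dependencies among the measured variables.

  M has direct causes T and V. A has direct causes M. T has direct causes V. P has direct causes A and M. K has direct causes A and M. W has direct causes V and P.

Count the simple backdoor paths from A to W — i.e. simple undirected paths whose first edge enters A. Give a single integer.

A backdoor path from A to W is any simple undirected path whose first edge points into A (i.e. leaves A via a parent).
Parents of A: {M}.
Enumerating:
  P1: A <- M <- V -> W
  P2: A <- M <- T <- V -> W
  P3: A <- M -> P -> W
That exhausts the simple backdoor paths. Count: 3.

3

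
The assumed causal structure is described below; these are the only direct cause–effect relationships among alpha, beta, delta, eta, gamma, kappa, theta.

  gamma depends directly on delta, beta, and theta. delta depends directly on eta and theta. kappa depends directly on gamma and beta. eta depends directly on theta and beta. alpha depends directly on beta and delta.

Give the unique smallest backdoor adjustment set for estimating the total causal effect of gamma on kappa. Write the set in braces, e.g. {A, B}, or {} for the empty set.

{beta}

Variables eligible for adjustment (non-descendants of gamma, excluding gamma and kappa): {alpha, beta, delta, eta, theta}.
Backdoor paths from gamma to kappa:
  P1: gamma <- beta -> kappa
  P2: gamma <- theta -> eta <- beta -> kappa
  P3: gamma <- theta -> eta -> delta -> alpha <- beta -> kappa
  P4: gamma <- theta -> delta <- eta <- beta -> kappa
  P5: gamma <- theta -> delta -> alpha <- beta -> kappa
  P6: gamma <- delta <- theta -> eta <- beta -> kappa
  P7: gamma <- delta <- eta <- beta -> kappa
  P8: gamma <- delta -> alpha <- beta -> kappa
The empty set is not sufficient: P1 (gamma <- beta -> kappa) has no collider blocking it and no conditioned non-collider, so it is open.
Try {beta}:
  P1: blocked at fork node beta ∈ conditioning set.
  P2: blocked at collider eta (neither it nor any descendant is in the conditioning set).
  P3: blocked at collider alpha (neither it nor any descendant is in the conditioning set).
  P4: blocked at collider delta (neither it nor any descendant is in the conditioning set).
  P5: blocked at collider alpha (neither it nor any descendant is in the conditioning set).
  P6: blocked at collider eta (neither it nor any descendant is in the conditioning set).
  P7: blocked at fork node beta ∈ conditioning set.
  P8: blocked at collider alpha (neither it nor any descendant is in the conditioning set).
{beta} contains no descendant of gamma and blocks every backdoor path.
No other singleton works — e.g. {theta} leaves P1 open — so {beta} is the unique smallest valid adjustment set.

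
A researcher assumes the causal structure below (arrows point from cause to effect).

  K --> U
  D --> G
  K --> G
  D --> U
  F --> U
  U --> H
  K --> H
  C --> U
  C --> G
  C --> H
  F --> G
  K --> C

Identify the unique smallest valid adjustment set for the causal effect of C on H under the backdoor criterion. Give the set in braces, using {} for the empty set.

Variables eligible for adjustment (non-descendants of C, excluding C and H): {D, F, K}.
Backdoor paths from C to H:
  P1: C <- K -> G <- D -> U -> H
  P2: C <- K -> G <- F -> U -> H
  P3: C <- K -> U -> H
  P4: C <- K -> H
The empty set is not sufficient: P3 (C <- K -> U -> H) has no collider blocking it and no conditioned non-collider, so it is open.
Try {K}:
  P1: blocked at fork node K ∈ conditioning set.
  P2: blocked at fork node K ∈ conditioning set.
  P3: blocked at fork node K ∈ conditioning set.
  P4: blocked at fork node K ∈ conditioning set.
{K} contains no descendant of C and blocks every backdoor path.
No other singleton works — e.g. {D} leaves P3 open — so {K} is the unique smallest valid adjustment set.

{K}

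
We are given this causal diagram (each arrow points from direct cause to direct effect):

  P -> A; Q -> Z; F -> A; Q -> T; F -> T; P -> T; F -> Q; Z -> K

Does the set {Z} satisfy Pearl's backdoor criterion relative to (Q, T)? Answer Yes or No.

Backdoor paths from Q to T (paths whose first edge points into Q):
  P1: Q <- F -> A <- P -> T
  P2: Q <- F -> T
Condition 1 (no descendant of Q in the set): FAILS — Z is a descendant of Q.
Condition 2 (every backdoor path blocked by {Z}):
  P1: blocked at collider A (neither it nor any descendant is in the conditioning set).
  P2: open — no interior node is in the conditioning set.
{Z} does not satisfy the backdoor criterion.

No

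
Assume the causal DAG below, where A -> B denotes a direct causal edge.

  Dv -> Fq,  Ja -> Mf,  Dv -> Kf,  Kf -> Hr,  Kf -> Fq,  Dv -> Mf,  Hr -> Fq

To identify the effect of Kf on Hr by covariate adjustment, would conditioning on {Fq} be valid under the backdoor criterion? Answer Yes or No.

No

Backdoor paths from Kf to Hr (paths whose first edge points into Kf):
  P1: Kf <- Dv -> Fq <- Hr
Condition 1 (no descendant of Kf in the set): FAILS — Fq is a descendant of Kf.
Condition 2 (every backdoor path blocked by {Fq}):
  P1: open — collider(s) Fq are conditioned on (or have a conditioned descendant) and no non-collider on the path is in the set.
{Fq} does not satisfy the backdoor criterion.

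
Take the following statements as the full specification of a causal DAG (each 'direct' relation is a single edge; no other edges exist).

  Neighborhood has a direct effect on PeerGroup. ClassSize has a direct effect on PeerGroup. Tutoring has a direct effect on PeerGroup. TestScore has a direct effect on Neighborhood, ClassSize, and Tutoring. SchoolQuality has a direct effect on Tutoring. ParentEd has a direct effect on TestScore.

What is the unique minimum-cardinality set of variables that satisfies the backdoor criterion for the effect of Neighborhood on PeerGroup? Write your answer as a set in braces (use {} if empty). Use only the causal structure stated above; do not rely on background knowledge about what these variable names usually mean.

{TestScore}

Variables eligible for adjustment (non-descendants of Neighborhood, excluding Neighborhood and PeerGroup): {ClassSize, ParentEd, SchoolQuality, TestScore, Tutoring}.
Backdoor paths from Neighborhood to PeerGroup:
  P1: Neighborhood <- TestScore -> Tutoring -> PeerGroup
  P2: Neighborhood <- TestScore -> ClassSize -> PeerGroup
The empty set is not sufficient: P1 (Neighborhood <- TestScore -> Tutoring -> PeerGroup) has no collider blocking it and no conditioned non-collider, so it is open.
Try {TestScore}:
  P1: blocked at fork node TestScore ∈ conditioning set.
  P2: blocked at fork node TestScore ∈ conditioning set.
{TestScore} contains no descendant of Neighborhood and blocks every backdoor path.
No other singleton works — e.g. {ParentEd} leaves P1 open — so {TestScore} is the unique smallest valid adjustment set.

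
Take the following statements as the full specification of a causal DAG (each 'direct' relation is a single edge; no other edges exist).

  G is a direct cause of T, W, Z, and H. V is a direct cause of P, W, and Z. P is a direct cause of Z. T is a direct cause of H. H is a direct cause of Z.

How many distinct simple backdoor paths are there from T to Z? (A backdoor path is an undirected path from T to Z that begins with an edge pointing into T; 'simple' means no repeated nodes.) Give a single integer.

A backdoor path from T to Z is any simple undirected path whose first edge points into T (i.e. leaves T via a parent).
Parents of T: {G}.
Enumerating:
  P1: T <- G -> H -> Z
  P2: T <- G -> W <- V -> P -> Z
  P3: T <- G -> W <- V -> Z
  P4: T <- G -> Z
That exhausts the simple backdoor paths. Count: 4.

4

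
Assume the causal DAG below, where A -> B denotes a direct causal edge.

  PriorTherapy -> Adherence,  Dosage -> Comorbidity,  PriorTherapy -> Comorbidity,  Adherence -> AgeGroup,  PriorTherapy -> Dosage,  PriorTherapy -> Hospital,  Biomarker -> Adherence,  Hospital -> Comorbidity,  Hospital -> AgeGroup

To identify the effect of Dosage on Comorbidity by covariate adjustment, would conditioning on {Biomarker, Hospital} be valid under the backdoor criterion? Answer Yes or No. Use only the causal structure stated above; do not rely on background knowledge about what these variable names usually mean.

No

Backdoor paths from Dosage to Comorbidity (paths whose first edge points into Dosage):
  P1: Dosage <- PriorTherapy -> Hospital -> Comorbidity
  P2: Dosage <- PriorTherapy -> Adherence -> AgeGroup <- Hospital -> Comorbidity
  P3: Dosage <- PriorTherapy -> Comorbidity
Condition 1 (no descendant of Dosage in the set): holds — descendants of Dosage are {Comorbidity}; none are in {Biomarker, Hospital}.
Condition 2 (every backdoor path blocked by {Biomarker, Hospital}):
  P1: blocked at chain node Hospital ∈ conditioning set.
  P2: blocked at collider AgeGroup (neither it nor any descendant is in the conditioning set).
  P3: open — no interior node is in the conditioning set.
{Biomarker, Hospital} does not satisfy the backdoor criterion.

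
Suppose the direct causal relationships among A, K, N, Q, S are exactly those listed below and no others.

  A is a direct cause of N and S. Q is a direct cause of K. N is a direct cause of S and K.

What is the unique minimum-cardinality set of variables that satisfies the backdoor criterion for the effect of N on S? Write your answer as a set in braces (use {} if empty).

{A}

Variables eligible for adjustment (non-descendants of N, excluding N and S): {A, Q}.
Backdoor paths from N to S:
  P1: N <- A -> S
The empty set is not sufficient: P1 (N <- A -> S) has no collider blocking it and no conditioned non-collider, so it is open.
Try {A}:
  P1: blocked at fork node A ∈ conditioning set.
{A} contains no descendant of N and blocks every backdoor path.
No other singleton works — e.g. {Q} leaves P1 open — so {A} is the unique smallest valid adjustment set.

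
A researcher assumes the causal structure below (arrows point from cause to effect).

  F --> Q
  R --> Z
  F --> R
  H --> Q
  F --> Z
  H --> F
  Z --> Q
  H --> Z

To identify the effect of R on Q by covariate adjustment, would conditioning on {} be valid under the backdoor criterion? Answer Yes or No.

No

Backdoor paths from R to Q (paths whose first edge points into R):
  P1: R <- F <- H -> Z -> Q
  P2: R <- F <- H -> Q
  P3: R <- F -> Z <- H -> Q
  P4: R <- F -> Z -> Q
  P5: R <- F -> Q
Condition 1 (no descendant of R in the set): holds — descendants of R are {Q, Z}; none are in {}.
Condition 2 (every backdoor path blocked by {}):
  P1: open — no interior node is in the conditioning set.
  P2: open — no interior node is in the conditioning set.
  P3: blocked at collider Z (neither it nor any descendant is in the conditioning set).
  P4: open — no interior node is in the conditioning set.
  P5: open — no interior node is in the conditioning set.
{} does not satisfy the backdoor criterion.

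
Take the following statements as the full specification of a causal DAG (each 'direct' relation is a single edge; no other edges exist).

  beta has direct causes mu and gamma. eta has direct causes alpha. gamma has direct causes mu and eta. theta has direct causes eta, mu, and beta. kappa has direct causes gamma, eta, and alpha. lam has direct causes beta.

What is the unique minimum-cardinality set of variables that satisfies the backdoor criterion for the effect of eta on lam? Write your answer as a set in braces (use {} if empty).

Variables eligible for adjustment (non-descendants of eta, excluding eta and lam): {alpha, mu}.
Backdoor paths from eta to lam:
  P1: eta <- alpha -> kappa <- gamma <- mu -> beta -> lam
  P2: eta <- alpha -> kappa <- gamma <- mu -> theta <- beta -> lam
  P3: eta <- alpha -> kappa <- gamma -> beta -> lam
Each backdoor path contains an unconditioned collider, so every path is already blocked with the empty conditioning set:
  P1: blocked at collider kappa (neither it nor any descendant is in the conditioning set).
  P2: blocked at collider kappa (neither it nor any descendant is in the conditioning set).
  P3: blocked at collider kappa (neither it nor any descendant is in the conditioning set).
The empty set is therefore the unique smallest valid set.

{}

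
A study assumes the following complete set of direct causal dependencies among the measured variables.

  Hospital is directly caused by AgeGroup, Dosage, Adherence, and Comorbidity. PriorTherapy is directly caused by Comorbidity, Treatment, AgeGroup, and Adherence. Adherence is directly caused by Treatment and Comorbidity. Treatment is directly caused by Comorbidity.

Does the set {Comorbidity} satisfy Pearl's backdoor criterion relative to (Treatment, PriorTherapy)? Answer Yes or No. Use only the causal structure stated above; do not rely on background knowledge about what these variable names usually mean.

Backdoor paths from Treatment to PriorTherapy (paths whose first edge points into Treatment):
  P1: Treatment <- Comorbidity -> Adherence -> PriorTherapy
  P2: Treatment <- Comorbidity -> Adherence -> Hospital <- AgeGroup -> PriorTherapy
  P3: Treatment <- Comorbidity -> PriorTherapy
  P4: Treatment <- Comorbidity -> Hospital <- AgeGroup -> PriorTherapy
  P5: Treatment <- Comorbidity -> Hospital <- Adherence -> PriorTherapy
Condition 1 (no descendant of Treatment in the set): holds — descendants of Treatment are {Adherence, Hospital, PriorTherapy}; none are in {Comorbidity}.
Condition 2 (every backdoor path blocked by {Comorbidity}):
  P1: blocked at fork node Comorbidity ∈ conditioning set.
  P2: blocked at fork node Comorbidity ∈ conditioning set.
  P3: blocked at fork node Comorbidity ∈ conditioning set.
  P4: blocked at fork node Comorbidity ∈ conditioning set.
  P5: blocked at fork node Comorbidity ∈ conditioning set.
{Comorbidity} satisfies the backdoor criterion.

Yes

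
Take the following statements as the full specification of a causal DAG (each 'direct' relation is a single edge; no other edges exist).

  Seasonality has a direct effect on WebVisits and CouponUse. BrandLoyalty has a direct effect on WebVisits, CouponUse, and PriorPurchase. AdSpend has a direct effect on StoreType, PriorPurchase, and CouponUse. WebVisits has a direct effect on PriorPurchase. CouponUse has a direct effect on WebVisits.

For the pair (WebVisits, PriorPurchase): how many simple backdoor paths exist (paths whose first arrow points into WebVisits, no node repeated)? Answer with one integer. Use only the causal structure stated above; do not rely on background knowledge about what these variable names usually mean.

6

A backdoor path from WebVisits to PriorPurchase is any simple undirected path whose first edge points into WebVisits (i.e. leaves WebVisits via a parent).
Parents of WebVisits: {BrandLoyalty, CouponUse, Seasonality}.
Enumerating:
  P1: WebVisits <- BrandLoyalty -> CouponUse <- AdSpend -> PriorPurchase
  P2: WebVisits <- BrandLoyalty -> PriorPurchase
  P3: WebVisits <- Seasonality -> CouponUse <- AdSpend -> PriorPurchase
  P4: WebVisits <- Seasonality -> CouponUse <- BrandLoyalty -> PriorPurchase
  P5: WebVisits <- CouponUse <- AdSpend -> PriorPurchase
  P6: WebVisits <- CouponUse <- BrandLoyalty -> PriorPurchase
That exhausts the simple backdoor paths. Count: 6.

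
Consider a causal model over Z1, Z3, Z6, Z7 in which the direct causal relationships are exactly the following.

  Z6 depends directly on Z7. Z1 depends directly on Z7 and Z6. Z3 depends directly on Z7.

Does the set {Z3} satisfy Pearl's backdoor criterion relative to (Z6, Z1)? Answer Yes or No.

Backdoor paths from Z6 to Z1 (paths whose first edge points into Z6):
  P1: Z6 <- Z7 -> Z1
Condition 1 (no descendant of Z6 in the set): holds — descendants of Z6 are {Z1}; none are in {Z3}.
Condition 2 (every backdoor path blocked by {Z3}):
  P1: open — no interior node is in the conditioning set.
{Z3} does not satisfy the backdoor criterion.

No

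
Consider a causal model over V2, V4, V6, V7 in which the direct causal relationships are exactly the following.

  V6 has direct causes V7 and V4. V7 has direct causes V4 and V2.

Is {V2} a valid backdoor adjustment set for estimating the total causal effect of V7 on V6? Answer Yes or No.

No

Backdoor paths from V7 to V6 (paths whose first edge points into V7):
  P1: V7 <- V4 -> V6
Condition 1 (no descendant of V7 in the set): holds — descendants of V7 are {V6}; none are in {V2}.
Condition 2 (every backdoor path blocked by {V2}):
  P1: open — no interior node is in the conditioning set.
{V2} does not satisfy the backdoor criterion.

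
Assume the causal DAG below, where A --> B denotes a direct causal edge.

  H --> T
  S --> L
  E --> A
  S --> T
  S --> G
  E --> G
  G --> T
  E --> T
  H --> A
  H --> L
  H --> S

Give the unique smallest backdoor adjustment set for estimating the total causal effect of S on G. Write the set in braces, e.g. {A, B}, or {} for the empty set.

{}

Variables eligible for adjustment (non-descendants of S, excluding S and G): {A, E, H}.
Backdoor paths from S to G:
  P1: S <- H -> T <- E -> G
  P2: S <- H -> T <- G
  P3: S <- H -> A <- E -> G
  P4: S <- H -> A <- E -> T <- G
Each backdoor path contains an unconditioned collider, so every path is already blocked with the empty conditioning set:
  P1: blocked at collider T (neither it nor any descendant is in the conditioning set).
  P2: blocked at collider T (neither it nor any descendant is in the conditioning set).
  P3: blocked at collider A (neither it nor any descendant is in the conditioning set).
  P4: blocked at collider A (neither it nor any descendant is in the conditioning set).
The empty set is therefore the unique smallest valid set.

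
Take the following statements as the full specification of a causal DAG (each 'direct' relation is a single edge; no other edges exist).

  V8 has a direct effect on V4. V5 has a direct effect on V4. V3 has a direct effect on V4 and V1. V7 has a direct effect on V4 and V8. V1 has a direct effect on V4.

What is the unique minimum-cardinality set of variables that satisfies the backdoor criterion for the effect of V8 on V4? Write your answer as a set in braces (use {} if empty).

Variables eligible for adjustment (non-descendants of V8, excluding V8 and V4): {V1, V3, V5, V7}.
Backdoor paths from V8 to V4:
  P1: V8 <- V7 -> V4
The empty set is not sufficient: P1 (V8 <- V7 -> V4) has no collider blocking it and no conditioned non-collider, so it is open.
Try {V7}:
  P1: blocked at fork node V7 ∈ conditioning set.
{V7} contains no descendant of V8 and blocks every backdoor path.
No other singleton works — e.g. {V5} leaves P1 open — so {V7} is the unique smallest valid adjustment set.

{V7}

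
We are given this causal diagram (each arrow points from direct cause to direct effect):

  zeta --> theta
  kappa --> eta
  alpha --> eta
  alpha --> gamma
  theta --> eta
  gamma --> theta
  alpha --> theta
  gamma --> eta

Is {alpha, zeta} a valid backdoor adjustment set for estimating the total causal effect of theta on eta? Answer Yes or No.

No

Backdoor paths from theta to eta (paths whose first edge points into theta):
  P1: theta <- alpha -> gamma -> eta
  P2: theta <- alpha -> eta
  P3: theta <- gamma <- alpha -> eta
  P4: theta <- gamma -> eta
Condition 1 (no descendant of theta in the set): holds — descendants of theta are {eta}; none are in {alpha, zeta}.
Condition 2 (every backdoor path blocked by {alpha, zeta}):
  P1: blocked at fork node alpha ∈ conditioning set.
  P2: blocked at fork node alpha ∈ conditioning set.
  P3: blocked at fork node alpha ∈ conditioning set.
  P4: open — no interior node is in the conditioning set.
{alpha, zeta} does not satisfy the backdoor criterion.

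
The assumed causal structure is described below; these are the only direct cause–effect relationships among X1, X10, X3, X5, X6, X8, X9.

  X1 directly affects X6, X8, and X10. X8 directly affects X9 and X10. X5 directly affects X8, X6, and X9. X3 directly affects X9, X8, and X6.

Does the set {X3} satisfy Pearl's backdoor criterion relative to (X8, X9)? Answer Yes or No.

No

Backdoor paths from X8 to X9 (paths whose first edge points into X8):
  P1: X8 <- X3 -> X6 <- X5 -> X9
  P2: X8 <- X3 -> X9
  P3: X8 <- X5 -> X6 <- X3 -> X9
  P4: X8 <- X5 -> X9
  P5: X8 <- X1 -> X6 <- X3 -> X9
  P6: X8 <- X1 -> X6 <- X5 -> X9
Condition 1 (no descendant of X8 in the set): holds — descendants of X8 are {X10, X9}; none are in {X3}.
Condition 2 (every backdoor path blocked by {X3}):
  P1: blocked at fork node X3 ∈ conditioning set.
  P2: blocked at fork node X3 ∈ conditioning set.
  P3: blocked at collider X6 (neither it nor any descendant is in the conditioning set).
  P4: open — no interior node is in the conditioning set.
  P5: blocked at collider X6 (neither it nor any descendant is in the conditioning set).
  P6: blocked at collider X6 (neither it nor any descendant is in the conditioning set).
{X3} does not satisfy the backdoor criterion.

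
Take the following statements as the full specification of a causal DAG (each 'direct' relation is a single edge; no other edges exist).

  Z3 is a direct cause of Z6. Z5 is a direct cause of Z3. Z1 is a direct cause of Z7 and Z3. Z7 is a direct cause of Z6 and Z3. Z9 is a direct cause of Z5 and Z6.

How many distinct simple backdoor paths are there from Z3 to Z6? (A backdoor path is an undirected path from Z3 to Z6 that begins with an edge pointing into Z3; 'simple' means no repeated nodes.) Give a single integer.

A backdoor path from Z3 to Z6 is any simple undirected path whose first edge points into Z3 (i.e. leaves Z3 via a parent).
Parents of Z3: {Z1, Z5, Z7}.
Enumerating:
  P1: Z3 <- Z1 -> Z7 -> Z6
  P2: Z3 <- Z5 <- Z9 -> Z6
  P3: Z3 <- Z7 -> Z6
That exhausts the simple backdoor paths. Count: 3.

3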